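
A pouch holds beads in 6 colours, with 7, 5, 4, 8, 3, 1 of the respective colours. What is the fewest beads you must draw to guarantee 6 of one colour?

24

In the worst case you take as many as possible of each colour without reaching 6: 5 + 5 + 4 + 5 + 3 + 1 = 23.
The next one must give 6 of some colour, so 23 + 1 = 24.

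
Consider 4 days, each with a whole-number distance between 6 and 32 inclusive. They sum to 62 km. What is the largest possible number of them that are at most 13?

Each value at 13 or below falls at least 32 − 13 = 19 short of the ceiling 32.
The ceiling total is 4 × 32 = 128, and we need 62, so at most ⌊(128 − 62)/19⌋ = 3 can be that low.
k = 3 is achieved by 3 values at 13 and 1 at 32, total 71; lower one of the 32's by 9 (still > 13) to reach 62.

3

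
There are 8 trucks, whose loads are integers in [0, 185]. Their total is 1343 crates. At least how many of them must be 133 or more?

6

Each value short of 133 is at most 132, costing at least 185 − 132 = 53 against the maximum total of 1480.
We can afford to lose at most 1480 − 1343 = 137, so at most ⌊137/53⌋ = 2 fall short, and at least 6 are ≥ 133.
Exactly 6 works: 6 values at 185 and 2 at 132 total 1374; lower one of the high values by 31 (still ≥ 133) to hit 1343.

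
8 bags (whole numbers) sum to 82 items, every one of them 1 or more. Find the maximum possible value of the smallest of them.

The 8 values sum to 82, so their minimum is at most ⌊82/8⌋ = 10.
Taking 6 copies of 10 and 2 copies of 11 gives exactly 82, so 10 is attained.

10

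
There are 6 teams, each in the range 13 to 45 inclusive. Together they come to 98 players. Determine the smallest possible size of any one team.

13

Minimizing one value means maximizing the remaining 5.
The other 5 can take up 5 × 45 = 225 ≥ 98 − 13, so one team can sit at its floor of 13.
Achievable: one at 13 and the other 5 totalling 85, which fits since 5 × 13 ≤ 85 ≤ 5 × 45.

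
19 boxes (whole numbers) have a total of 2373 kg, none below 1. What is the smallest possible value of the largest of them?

125

If every one of the 19 were at most 124, the total would be at most 19 × 124 = 2356 < 2373.
Equality holds with 17 values of 125 and 2 values of 124.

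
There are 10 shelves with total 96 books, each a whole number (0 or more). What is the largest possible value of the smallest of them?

9

The average is 96/10 < 10, so some value is ≤ 9.
Equality holds with 4 values of 9 and 6 values of 10.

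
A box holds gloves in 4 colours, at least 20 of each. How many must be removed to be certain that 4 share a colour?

You could draw 3 of every colour without reaching 4 of any — 12 in all.
One more forces 4 of some colour, so 12 + 1 = 13.

13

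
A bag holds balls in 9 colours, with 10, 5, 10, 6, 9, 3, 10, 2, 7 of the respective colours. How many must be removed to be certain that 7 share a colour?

In the worst case you take as many as possible of each colour without reaching 7: 6 + 5 + 6 + 6 + 6 + 3 + 6 + 2 + 6 = 46.
The next one must give 7 of some colour, so 46 + 1 = 47.

47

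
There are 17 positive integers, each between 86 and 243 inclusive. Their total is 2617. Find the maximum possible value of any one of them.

243

To make one integer as large as possible, make the other 16 as small as possible.
The other 16 contribute at least 16 × 86 = 1376, leaving at most 2617 − 1376 = 1241.
But each integer is capped at 243, so the maximum is 243.
Achievable: one at 243 and the other 16 totalling 2374, which fits since 16 × 86 ≤ 2374 ≤ 16 × 243.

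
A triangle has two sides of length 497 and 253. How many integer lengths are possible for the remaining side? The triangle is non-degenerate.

505

The triangle inequality gives |497 − 253| < c < 497 + 253, i.e. 244 < c < 750.
So c can be any integer from 245 to 749: 505 values.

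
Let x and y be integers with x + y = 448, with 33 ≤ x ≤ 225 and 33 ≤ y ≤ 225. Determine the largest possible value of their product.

50176

With x + y fixed, xy peaks when the two are closest together.
Taking x = 224 and y = 224 (both in [33, 225]) gives xy = 50176.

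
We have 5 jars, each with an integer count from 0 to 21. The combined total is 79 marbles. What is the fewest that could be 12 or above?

Each value short of 12 is at most 11, costing at least 21 − 11 = 10 against the maximum total of 105.
We can afford to lose at most 105 − 79 = 26, so at most ⌊26/10⌋ = 2 fall short, and at least 3 are ≥ 12.
Exactly 3 works: 3 values at 21 and 2 at 11 total 85; lower one of the high values by 6 (still ≥ 12) to hit 79.

3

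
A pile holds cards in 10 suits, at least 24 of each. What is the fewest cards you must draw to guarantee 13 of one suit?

121

You could draw 12 of every suit without reaching 13 of any — 120 in all.
One more forces 13 of some suit, so 120 + 1 = 121.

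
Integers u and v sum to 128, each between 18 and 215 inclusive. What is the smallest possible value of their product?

1980

For a fixed sum, uv is smallest when u and v are as far apart as possible.
The extreme feasible split is u = 18, v = 110, giving uv = 1980.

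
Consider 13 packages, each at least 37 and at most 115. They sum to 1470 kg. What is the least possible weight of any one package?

To make one package as small as possible, make the other 12 as large as possible.
The other 12 contribute at most 12 × 115 = 1380, leaving at least 1470 − 1380 = 90.
Since 90 ≥ 37, this is achievable: one at 90 and 12 at 115.

90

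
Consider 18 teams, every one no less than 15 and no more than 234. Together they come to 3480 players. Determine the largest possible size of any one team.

234

Maximizing one value means minimizing the remaining 17.
The other 17 contribute at least 17 × 15 = 255, leaving at most 3480 − 255 = 3225.
But each team is capped at 234, so the maximum is 234.
Achievable: one at 234 and the other 17 totalling 3246, which fits since 17 × 15 ≤ 3246 ≤ 17 × 234.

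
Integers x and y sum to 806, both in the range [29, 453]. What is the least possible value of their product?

159909

Since x + y is fixed, pushing one of them to its bound minimizes the product.
The extreme feasible split is x = 353, y = 453, giving xy = 159909.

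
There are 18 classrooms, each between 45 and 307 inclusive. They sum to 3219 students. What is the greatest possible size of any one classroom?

307

Maximizing one value means minimizing the remaining 17.
The other 17 contribute at least 17 × 45 = 765, leaving at most 3219 − 765 = 2454.
But each classroom is capped at 307, so the maximum is 307.
Achievable: one at 307 and the other 17 totalling 2912, which fits since 17 × 45 ≤ 2912 ≤ 17 × 307.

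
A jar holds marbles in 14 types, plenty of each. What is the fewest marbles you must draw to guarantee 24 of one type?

323

You could draw 23 of every type without reaching 24 of any — 322 in all.
One more forces 24 of some type, so 322 + 1 = 323.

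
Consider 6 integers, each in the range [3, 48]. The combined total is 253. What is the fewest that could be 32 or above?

If only k of them are at least 32, the other 6 − k are at most 31, so the total is at most k·48 + (6 − k)·31.
This must reach 253, so k·48 + (6 − k)·31 ≥ 253, giving k ≥ 4.
Exactly 4 works: 4 values at 48 and 2 at 31 total 254; lower one of the high values by 1 (still ≥ 32) to hit 253.

4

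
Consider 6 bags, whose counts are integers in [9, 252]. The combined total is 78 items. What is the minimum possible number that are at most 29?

5

If only k of them are at most 29, the other 6 − k are at least 30, so the total is at least (6 − k)·30 + k·9.
This is ≤ 78, so (6 − k)·30 + 9k ≤ 78, which gives k ≥ 5.
Exactly 5 works: 5 values at 9 and 1 at 30 total 75; raise one of the low values by 3 (still ≤ 29) to hit 78.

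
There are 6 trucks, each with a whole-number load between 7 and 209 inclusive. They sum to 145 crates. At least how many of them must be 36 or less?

Each value above 36 is at least 37, contributing at least 37 − 7 = 30 above the floor 7.
The sum exceeds the floor total 42 by 103, so at most ⌊103/30⌋ = 3 exceed 36, and at least 3 are ≤ 36.
Exactly 3 works: 3 values at 7 and 3 at 37 total 132; raise one of the low values by 13 (still ≤ 36) to hit 145.

3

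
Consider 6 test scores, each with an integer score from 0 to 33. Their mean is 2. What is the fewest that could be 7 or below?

5

The total is 6 × 2 = 12.
Let j be the number exceeding 7. Then the total is ≥ 8·j + 0·(6 − j) = 0 + 8j.
So 8j ≤ 12 and j ≤ 1; hence at least 6 − 1 = 5 are ≤ 7.
Exactly 5 works: 5 values at 0 and 1 at 8 total 8; raise one of the low values by 4 (still ≤ 7) to hit 12.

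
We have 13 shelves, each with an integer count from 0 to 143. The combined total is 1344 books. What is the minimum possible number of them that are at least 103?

Each value short of 103 is at most 102, costing at least 143 − 102 = 41 against the maximum total of 1859.
We can afford to lose at most 1859 − 1344 = 515, so at most ⌊515/41⌋ = 12 fall short, and at least 1 are ≥ 103.
Exactly 1 works: 1 value at 143 and 12 at 102 total 1367; lower one of the high values by 23 (still ≥ 103) to hit 1344.

1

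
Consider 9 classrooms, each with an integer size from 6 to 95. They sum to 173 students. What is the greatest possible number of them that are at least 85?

With k values at 85 or above and the rest at least 6, the sum is at least 54 + 79k.
Since the sum is 173, we need 79k ≤ 119, i.e. k ≤ 1.
k = 1 is achieved by 1 value at 85 and 8 at 6, total 133; add 40 to one value (staying below 85) to reach 173.

1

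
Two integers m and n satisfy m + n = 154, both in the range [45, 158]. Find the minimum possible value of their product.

mn = m(154 − m) is concave in m, so over [45, 109] it is minimized at an endpoint.
At the endpoint m = 45, n = 154 − 45 = 109, so mn = 45 × 109 = 4905.

4905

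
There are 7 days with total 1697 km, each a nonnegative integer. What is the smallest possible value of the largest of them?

The average is 1697/7 > 242, so not all 7 can be 242 or less; the largest is ≥ 243.
Equality holds with 3 values of 243 and 4 values of 242.

243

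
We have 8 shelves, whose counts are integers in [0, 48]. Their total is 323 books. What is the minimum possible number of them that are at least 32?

5

Suppose at most 8 − j of them reach 32; then j values are ≤ 31 and the rest ≤ 48.
The total is then ≤ 31·j + 48·(8 − j) = 384 − 17j. For this to be ≥ 323 we need j ≤ 3, so at least 8 − 3 = 5 must reach 32.
Exactly 5 works: 5 values at 48 and 3 at 31 total 333; lower one of the high values by 10 (still ≥ 32) to hit 323.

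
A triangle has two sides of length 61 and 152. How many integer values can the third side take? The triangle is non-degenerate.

The triangle inequality gives |61 − 152| < c < 61 + 152, i.e. 91 < c < 213.
So c can be any integer from 92 to 212: 121 values.

121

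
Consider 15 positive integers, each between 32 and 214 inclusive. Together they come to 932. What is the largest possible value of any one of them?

214

Maximizing one value means minimizing the remaining 14.
The other 14 contribute at least 14 × 32 = 448, leaving at most 932 − 448 = 484.
But each integer is capped at 214, so the maximum is 214.
Achievable: one at 214 and the other 14 totalling 718, which fits since 14 × 32 ≤ 718 ≤ 14 × 214.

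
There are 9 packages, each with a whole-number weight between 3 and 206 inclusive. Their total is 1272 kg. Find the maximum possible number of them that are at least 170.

7

Suppose k of them are at least 170. Those contribute at least 170 each and the other 9 − k at least 3 each.
So the total is at least 170k + 3(9 − k) = 27 + 167k. This must be ≤ 1272, giving k ≤ 7.
k = 7 is achieved by 7 values at 170 and 2 at 3, total 1196; add 76 to one value (staying below 170) to reach 1272.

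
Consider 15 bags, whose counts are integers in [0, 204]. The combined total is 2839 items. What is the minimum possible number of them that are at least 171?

If only k of them are at least 171, the other 15 − k are at most 170, so the total is at most k·204 + (15 − k)·170.
This must reach 2839, so k·204 + (15 − k)·170 ≥ 2839, giving k ≥ 9.
Exactly 9 works: 9 values at 204 and 6 at 170 total 2856; lower one of the high values by 17 (still ≥ 171) to hit 2839.

9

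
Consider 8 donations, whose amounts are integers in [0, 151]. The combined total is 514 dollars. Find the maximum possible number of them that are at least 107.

4

With k values at 107 or above and the rest at least 0, the sum is at least 0 + 107k.
Since the sum is 514, we need 107k ≤ 514, i.e. k ≤ 4.
k = 4 is achieved by 4 values at 107 and 4 at 0, total 428; add 86 to one value (staying below 107) to reach 514.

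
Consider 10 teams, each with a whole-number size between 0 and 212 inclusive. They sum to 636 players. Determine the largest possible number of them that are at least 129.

Suppose k of them are at least 129. Those contribute at least 129 each and the other 10 − k at least 0 each.
So the total is at least 129k + 0(10 − k) = 0 + 129k. This must be ≤ 636, giving k ≤ 4.
k = 4 is achieved by 4 values at 129 and 6 at 0, total 516; add 120 to one value (staying below 129) to reach 636.

4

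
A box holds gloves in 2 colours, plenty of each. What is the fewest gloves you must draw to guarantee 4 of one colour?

7

You could draw 3 of every colour without reaching 4 of any — 6 in all.
One more forces 4 of some colour, so 6 + 1 = 7.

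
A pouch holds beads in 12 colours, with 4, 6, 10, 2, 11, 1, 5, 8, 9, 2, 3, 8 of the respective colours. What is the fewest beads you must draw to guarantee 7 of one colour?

54

In the worst case you take as many as possible of each colour without reaching 7: 4 + 6 + 6 + 2 + 6 + 1 + 5 + 6 + 6 + 2 + 3 + 6 = 53.
The next one must give 7 of some colour, so 53 + 1 = 54.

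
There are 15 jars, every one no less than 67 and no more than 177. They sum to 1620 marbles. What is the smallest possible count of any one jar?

To make one jar as small as possible, make the other 14 as large as possible.
The other 14 can take up 14 × 177 = 2478 ≥ 1620 − 67, so one jar can sit at its floor of 67.
Achievable: one at 67 and the other 14 totalling 1553, which fits since 14 × 67 ≤ 1553 ≤ 14 × 177.

67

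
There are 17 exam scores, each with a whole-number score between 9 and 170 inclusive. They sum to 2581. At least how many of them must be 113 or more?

Each value short of 113 is at most 112, costing at least 170 − 112 = 58 against the maximum total of 2890.
We can afford to lose at most 2890 − 2581 = 309, so at most ⌊309/58⌋ = 5 fall short, and at least 12 are ≥ 113.
Exactly 12 works: 12 values at 170 and 5 at 112 total 2600; lower one of the high values by 19 (still ≥ 113) to hit 2581.

12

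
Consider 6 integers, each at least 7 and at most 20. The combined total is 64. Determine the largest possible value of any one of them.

20

To make one integer as large as possible, make the other 5 as small as possible.
The other 5 contribute at least 5 × 7 = 35, leaving at most 64 − 35 = 29.
But each integer is capped at 20, so the maximum is 20.
Achievable: one at 20 and the other 5 totalling 44, which fits since 5 × 7 ≤ 44 ≤ 5 × 20.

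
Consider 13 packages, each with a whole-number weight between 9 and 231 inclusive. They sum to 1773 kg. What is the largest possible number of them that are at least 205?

Suppose k of them are at least 205. Those contribute at least 205 each and the other 13 − k at least 9 each.
So the total is at least 205k + 9(13 − k) = 117 + 196k. This must be ≤ 1773, giving k ≤ 8.
k = 8 is achieved by 8 values at 205 and 5 at 9, total 1685; add 88 to one value (staying below 205) to reach 1773.

8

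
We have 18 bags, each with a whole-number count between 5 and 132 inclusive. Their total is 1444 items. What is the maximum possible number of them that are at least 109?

13

If k of the values are ≥ 109, the total is ≥ 109k + 5(18 − k).
Setting 109k + 5(18 − k) ≤ 1444 gives 104k ≤ 1354, so k ≤ 13.
k = 13 is achieved by 13 values at 109 and 5 at 5, total 1442; add 2 to one value (staying below 109) to reach 1444.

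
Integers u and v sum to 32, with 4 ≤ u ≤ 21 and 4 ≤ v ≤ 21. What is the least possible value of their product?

231

Since u + v is fixed, pushing one of them to its bound minimizes the product.
The extreme feasible split is u = 11, v = 21, giving uv = 231.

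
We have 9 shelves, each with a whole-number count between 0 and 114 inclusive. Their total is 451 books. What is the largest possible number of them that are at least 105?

Suppose k of them are at least 105. Those contribute at least 105 each and the other 9 − k at least 0 each.
So the total is at least 105k + 0(9 − k) = 0 + 105k. This must be ≤ 451, giving k ≤ 4.
k = 4 is achieved by 4 values at 105 and 5 at 0, total 420; add 31 to one value (staying below 105) to reach 451.

4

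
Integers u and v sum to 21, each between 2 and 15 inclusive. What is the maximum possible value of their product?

With u + v fixed, uv peaks when the two are closest together.
Taking u = 10 and v = 11 (both in [2, 15]) gives uv = 110.

110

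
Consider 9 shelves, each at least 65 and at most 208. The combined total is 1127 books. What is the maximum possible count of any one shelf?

Maximizing one value means minimizing the remaining 8.
The other 8 contribute at least 8 × 65 = 520, leaving at most 1127 − 520 = 607.
But each shelf is capped at 208, so the maximum is 208.
Achievable: one at 208 and the other 8 totalling 919, which fits since 8 × 65 ≤ 919 ≤ 8 × 208.

208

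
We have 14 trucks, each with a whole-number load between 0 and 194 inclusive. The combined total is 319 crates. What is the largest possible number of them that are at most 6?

12

Suppose k of them are at most 6. Those contribute at most 6 each and the rest at most 194 each.
So the total is at most 6k + 194(14 − k) = 2716 − 188k. This must still be ≥ 319, so k ≤ 12.
k = 12 is achieved by 12 values at 6 and 2 at 194, total 460; lower one of the 194's by 141 (still > 6) to reach 319.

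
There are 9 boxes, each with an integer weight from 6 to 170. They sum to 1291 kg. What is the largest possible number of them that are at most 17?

1

Suppose k of them are at most 17. Those contribute at most 17 each and the rest at most 170 each.
So the total is at most 17k + 170(9 − k) = 1530 − 153k. This must still be ≥ 1291, so k ≤ 1.
k = 1 is achieved by 1 value at 17 and 8 at 170, total 1377; lower one of the 170's by 86 (still > 17) to reach 1291.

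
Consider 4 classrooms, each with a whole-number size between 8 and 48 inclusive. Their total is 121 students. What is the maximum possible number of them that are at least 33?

3

Suppose k of them are at least 33. Those contribute at least 33 each and the other 4 − k at least 8 each.
So the total is at least 33k + 8(4 − k) = 32 + 25k. This must be ≤ 121, giving k ≤ 3.
k = 3 is achieved by 3 values at 33 and 1 at 8, total 107; add 14 to one value (staying below 33) to reach 121.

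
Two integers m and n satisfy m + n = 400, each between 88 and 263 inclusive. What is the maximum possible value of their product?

40000

With m + n fixed, mn peaks when the two are closest together.
Taking m = 200 and n = 200 (both in [88, 263]) gives mn = 40000.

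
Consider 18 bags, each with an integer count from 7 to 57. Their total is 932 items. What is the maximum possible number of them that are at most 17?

2

Suppose k of them are at most 17. Those contribute at most 17 each and the rest at most 57 each.
So the total is at most 17k + 57(18 − k) = 1026 − 40k. This must still be ≥ 932, so k ≤ 2.
k = 2 is achieved by 2 values at 17 and 16 at 57, total 946; lower one of the 57's by 14 (still > 17) to reach 932.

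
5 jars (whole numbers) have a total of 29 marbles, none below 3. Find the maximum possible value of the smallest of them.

The average is 29/5 < 6, so some value is ≤ 5.
Taking 1 copy of 5 and 4 copies of 6 gives exactly 29, so 5 is attained.

5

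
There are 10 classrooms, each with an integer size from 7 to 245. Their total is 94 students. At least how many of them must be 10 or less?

4

Let j be the number exceeding 10. Then the total is ≥ 11·j + 7·(10 − j) = 70 + 4j.
So 4j ≤ 24 and j ≤ 6; hence at least 10 − 6 = 4 are ≤ 10.
Exactly 4 works: 4 values at 7 and 6 at 11 total 94.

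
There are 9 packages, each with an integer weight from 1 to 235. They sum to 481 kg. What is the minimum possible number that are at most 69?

3

If only k of them are at most 69, the other 9 − k are at least 70, so the total is at least (9 − k)·70 + k·1.
This is ≤ 481, so (9 − k)·70 + 1k ≤ 481, which gives k ≥ 3.
Exactly 3 works: 3 values at 1 and 6 at 70 total 423; raise one of the low values by 58 (still ≤ 69) to hit 481.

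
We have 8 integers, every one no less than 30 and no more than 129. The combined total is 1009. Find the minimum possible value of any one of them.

106

To make one integer as small as possible, make the other 7 as large as possible.
The other 7 contribute at most 7 × 129 = 903, leaving at least 1009 − 903 = 106.
Since 106 ≥ 30, this is achievable: one at 106 and 7 at 129.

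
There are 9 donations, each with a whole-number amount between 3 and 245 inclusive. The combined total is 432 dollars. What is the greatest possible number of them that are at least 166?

If k of the values are ≥ 166, the total is ≥ 166k + 3(9 − k).
Setting 166k + 3(9 − k) ≤ 432 gives 163k ≤ 405, so k ≤ 2.
k = 2 is achieved by 2 values at 166 and 7 at 3, total 353; add 79 to one value (staying below 166) to reach 432.

2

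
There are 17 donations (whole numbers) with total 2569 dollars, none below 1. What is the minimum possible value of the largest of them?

152

The 17 values sum to 2569, so their maximum is at least ⌈2569/17⌉ = 152.
Taking 15 copies of 151 and 2 copies of 152 gives exactly 2569, so 152 is attained.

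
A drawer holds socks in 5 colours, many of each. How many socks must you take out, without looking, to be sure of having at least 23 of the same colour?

You could draw 22 of every colour without reaching 23 of any — 110 in all.
One more forces 23 of some colour, so 110 + 1 = 111.

111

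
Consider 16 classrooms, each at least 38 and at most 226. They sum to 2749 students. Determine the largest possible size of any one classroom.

To make one classroom as large as possible, make the other 15 as small as possible.
The other 15 contribute at least 15 × 38 = 570, leaving at most 2749 − 570 = 2179.
But each classroom is capped at 226, so the maximum is 226.
Achievable: one at 226 and the other 15 totalling 2523, which fits since 15 × 38 ≤ 2523 ≤ 15 × 226.

226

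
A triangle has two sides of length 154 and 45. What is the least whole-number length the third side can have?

110

The third side must exceed |154 − 45| = 109.
The smallest integer above 109 is 110.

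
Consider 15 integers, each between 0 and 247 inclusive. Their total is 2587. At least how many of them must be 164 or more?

2

Suppose at most 15 − j of them reach 164; then j values are ≤ 163 and the rest ≤ 247.
The total is then ≤ 163·j + 247·(15 − j) = 3705 − 84j. For this to be ≥ 2587 we need j ≤ 13, so at least 15 − 13 = 2 must reach 164.
Exactly 2 works: 2 values at 247 and 13 at 163 total 2613; lower one of the high values by 26 (still ≥ 164) to hit 2587.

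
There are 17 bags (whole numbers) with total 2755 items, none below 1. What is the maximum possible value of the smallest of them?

162

If every one of the 17 were at least 163, the total would be at least 17 × 163 = 2771 > 2755.
Achievable: 16 of them at 162 and 1 at 163 total 2755.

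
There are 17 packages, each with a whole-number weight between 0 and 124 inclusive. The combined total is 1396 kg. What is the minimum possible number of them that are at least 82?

1

Each value short of 82 is at most 81, costing at least 124 − 81 = 43 against the maximum total of 2108.
We can afford to lose at most 2108 − 1396 = 712, so at most ⌊712/43⌋ = 16 fall short, and at least 1 are ≥ 82.
Exactly 1 works: 1 value at 124 and 16 at 81 total 1420; lower one of the high values by 24 (still ≥ 82) to hit 1396.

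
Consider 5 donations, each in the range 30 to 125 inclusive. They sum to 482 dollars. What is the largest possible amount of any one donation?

125

To make one donation as large as possible, make the other 4 as small as possible.
The other 4 contribute at least 4 × 30 = 120, leaving at most 482 − 120 = 362.
But each donation is capped at 125, so the maximum is 125.
Achievable: one at 125 and the other 4 totalling 357, which fits since 4 × 30 ≤ 357 ≤ 4 × 125.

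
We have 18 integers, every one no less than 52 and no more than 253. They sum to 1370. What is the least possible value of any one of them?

52

To make one integer as small as possible, make the other 17 as large as possible.
The other 17 can take up 17 × 253 = 4301 ≥ 1370 − 52, so one integer can sit at its floor of 52.
Achievable: one at 52 and the other 17 totalling 1318, which fits since 17 × 52 ≤ 1318 ≤ 17 × 253.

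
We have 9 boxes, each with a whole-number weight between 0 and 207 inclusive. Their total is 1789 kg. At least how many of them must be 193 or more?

Suppose at most 9 − j of them reach 193; then j values are ≤ 192 and the rest ≤ 207.
The total is then ≤ 192·j + 207·(9 − j) = 1863 − 15j. For this to be ≥ 1789 we need j ≤ 4, so at least 9 − 4 = 5 must reach 193.
Exactly 5 works: 5 values at 207 and 4 at 192 total 1803; lower one of the high values by 14 (still ≥ 193) to hit 1789.

5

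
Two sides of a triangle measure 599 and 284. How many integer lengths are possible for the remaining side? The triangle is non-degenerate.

567

The triangle inequality gives |599 − 284| < c < 599 + 284, i.e. 315 < c < 883.
So c can be any integer from 316 to 882: 567 values.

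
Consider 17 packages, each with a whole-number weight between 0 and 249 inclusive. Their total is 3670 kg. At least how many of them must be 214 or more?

Suppose at most 17 − j of them reach 214; then j values are ≤ 213 and the rest ≤ 249.
The total is then ≤ 213·j + 249·(17 − j) = 4233 − 36j. For this to be ≥ 3670 we need j ≤ 15, so at least 17 − 15 = 2 must reach 214.
Exactly 2 works: 2 values at 249 and 15 at 213 total 3693; lower one of the high values by 23 (still ≥ 214) to hit 3670.

2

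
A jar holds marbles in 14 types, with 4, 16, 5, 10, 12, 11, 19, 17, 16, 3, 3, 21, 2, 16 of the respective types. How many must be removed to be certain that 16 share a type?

141

In the worst case you take as many as possible of each type without reaching 16: 4 + 15 + 5 + 10 + 12 + 11 + 15 + 15 + 15 + 3 + 3 + 15 + 2 + 15 = 140.
The next one must give 16 of some type, so 140 + 1 = 141.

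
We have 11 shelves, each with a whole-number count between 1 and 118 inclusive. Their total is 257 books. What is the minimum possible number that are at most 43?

6

If only k of them are at most 43, the other 11 − k are at least 44, so the total is at least (11 − k)·44 + k·1.
This is ≤ 257, so (11 − k)·44 + 1k ≤ 257, which gives k ≥ 6.
Exactly 6 works: 6 values at 1 and 5 at 44 total 226; raise one of the low values by 31 (still ≤ 43) to hit 257.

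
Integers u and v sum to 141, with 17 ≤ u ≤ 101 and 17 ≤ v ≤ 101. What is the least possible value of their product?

For a fixed sum, uv is smallest when u and v are as far apart as possible.
At the endpoint u = 40, v = 141 − 40 = 101, so uv = 40 × 101 = 4040.

4040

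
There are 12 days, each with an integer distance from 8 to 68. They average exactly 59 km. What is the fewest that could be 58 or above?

3

The total is 12 × 59 = 708.
Suppose at most 12 − j of them reach 58; then j values are ≤ 57 and the rest ≤ 68.
The total is then ≤ 57·j + 68·(12 − j) = 816 − 11j. For this to be ≥ 708 we need j ≤ 9, so at least 12 − 9 = 3 must reach 58.
Exactly 3 works: 3 values at 68 and 9 at 57 total 717; lower one of the high values by 9 (still ≥ 58) to hit 708.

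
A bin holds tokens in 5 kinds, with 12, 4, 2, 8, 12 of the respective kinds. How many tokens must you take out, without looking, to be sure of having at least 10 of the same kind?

In the worst case you take as many as possible of each kind without reaching 10: 9 + 4 + 2 + 8 + 9 = 32.
The next one must give 10 of some kind, so 32 + 1 = 33.

33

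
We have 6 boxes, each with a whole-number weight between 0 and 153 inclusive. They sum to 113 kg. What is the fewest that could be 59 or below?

5

Let j be the number exceeding 59. Then the total is ≥ 60·j + 0·(6 − j) = 0 + 60j.
So 60j ≤ 113 and j ≤ 1; hence at least 6 − 1 = 5 are ≤ 59.
Exactly 5 works: 5 values at 0 and 1 at 60 total 60; raise one of the low values by 53 (still ≤ 59) to hit 113.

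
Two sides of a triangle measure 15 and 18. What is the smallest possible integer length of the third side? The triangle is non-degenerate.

4

The third side must exceed |15 − 18| = 3.
The smallest integer above 3 is 4.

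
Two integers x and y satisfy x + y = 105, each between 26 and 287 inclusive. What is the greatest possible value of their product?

With x + y fixed, xy peaks when the two are closest together.
Taking x = 52 and y = 53 (both in [26, 287]) gives xy = 2756.

2756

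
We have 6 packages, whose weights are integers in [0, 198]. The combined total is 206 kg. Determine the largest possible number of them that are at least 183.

If k of the values are ≥ 183, the total is ≥ 183k + 0(6 − k).
Setting 183k + 0(6 − k) ≤ 206 gives 183k ≤ 206, so k ≤ 1.
k = 1 is achieved by 1 value at 183 and 5 at 0, total 183; add 23 to one value (staying below 183) to reach 206.

1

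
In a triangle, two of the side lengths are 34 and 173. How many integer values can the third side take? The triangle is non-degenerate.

The triangle inequality gives |34 − 173| < c < 34 + 173, i.e. 139 < c < 207.
So c can be any integer from 140 to 206: 67 values.

67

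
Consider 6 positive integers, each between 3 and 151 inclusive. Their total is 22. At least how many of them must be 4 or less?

Let j be the number exceeding 4. Then the total is ≥ 5·j + 3·(6 − j) = 18 + 2j.
So 2j ≤ 4 and j ≤ 2; hence at least 6 − 2 = 4 are ≤ 4.
Exactly 4 works: 4 values at 3 and 2 at 5 total 22.

4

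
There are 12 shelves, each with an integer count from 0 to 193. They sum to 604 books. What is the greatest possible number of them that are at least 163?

3

Suppose k of them are at least 163. Those contribute at least 163 each and the other 12 − k at least 0 each.
So the total is at least 163k + 0(12 − k) = 0 + 163k. This must be ≤ 604, giving k ≤ 3.
k = 3 is achieved by 3 values at 163 and 9 at 0, total 489; add 115 to one value (staying below 163) to reach 604.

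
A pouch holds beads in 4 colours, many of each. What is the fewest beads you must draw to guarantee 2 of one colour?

In the worst case you draw 1 of each of the 4 colours: 4 × 1 = 4.
One more forces 2 of some colour, so 4 + 1 = 5.

5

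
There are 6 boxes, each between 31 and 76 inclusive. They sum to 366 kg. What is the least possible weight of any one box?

To make one box as small as possible, make the other 5 as large as possible.
The other 5 can take up 5 × 76 = 380 ≥ 366 − 31, so one box can sit at its floor of 31.
Achievable: one at 31 and the other 5 totalling 335, which fits since 5 × 31 ≤ 335 ≤ 5 × 76.

31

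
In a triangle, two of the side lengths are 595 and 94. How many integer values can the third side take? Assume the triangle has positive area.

187

The triangle inequality gives |595 − 94| < c < 595 + 94, i.e. 501 < c < 689.
So c can be any integer from 502 to 688: 187 values.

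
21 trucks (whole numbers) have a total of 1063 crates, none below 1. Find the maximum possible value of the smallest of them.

50

The average is 1063/21 < 51, so some value is ≤ 50.
Equality holds with 8 values of 50 and 13 values of 51.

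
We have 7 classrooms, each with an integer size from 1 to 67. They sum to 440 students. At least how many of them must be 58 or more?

5

Each value short of 58 is at most 57, costing at least 67 − 57 = 10 against the maximum total of 469.
We can afford to lose at most 469 − 440 = 29, so at most ⌊29/10⌋ = 2 fall short, and at least 5 are ≥ 58.
Exactly 5 works: 5 values at 67 and 2 at 57 total 449; lower one of the high values by 9 (still ≥ 58) to hit 440.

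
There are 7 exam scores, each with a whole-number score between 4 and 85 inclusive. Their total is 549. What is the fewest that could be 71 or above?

4

Each value short of 71 is at most 70, costing at least 85 − 70 = 15 against the maximum total of 595.
We can afford to lose at most 595 − 549 = 46, so at most ⌊46/15⌋ = 3 fall short, and at least 4 are ≥ 71.
Exactly 4 works: 4 values at 85 and 3 at 70 total 550; lower one of the high values by 1 (still ≥ 71) to hit 549.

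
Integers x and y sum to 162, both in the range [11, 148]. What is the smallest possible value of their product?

2072

Since x + y is fixed, pushing one of them to its bound minimizes the product.
At the endpoint x = 14, y = 162 − 14 = 148, so xy = 14 × 148 = 2072.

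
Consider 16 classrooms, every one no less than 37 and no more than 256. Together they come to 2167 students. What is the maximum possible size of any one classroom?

To make one classroom as large as possible, make the other 15 as small as possible.
The other 15 contribute at least 15 × 37 = 555, leaving at most 2167 − 555 = 1612.
But each classroom is capped at 256, so the maximum is 256.
Achievable: one at 256 and the other 15 totalling 1911, which fits since 15 × 37 ≤ 1911 ≤ 15 × 256.

256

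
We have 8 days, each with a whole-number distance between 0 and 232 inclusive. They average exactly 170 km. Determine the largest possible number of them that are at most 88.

3

The total is 8 × 170 = 1360.
Each value at 88 or below falls at least 232 − 88 = 144 short of the ceiling 232.
The ceiling total is 8 × 232 = 1856, and we need 1360, so at most ⌊(1856 − 1360)/144⌋ = 3 can be that low.
k = 3 is achieved by 3 values at 88 and 5 at 232, total 1424; lower one of the 232's by 64 (still > 88) to reach 1360.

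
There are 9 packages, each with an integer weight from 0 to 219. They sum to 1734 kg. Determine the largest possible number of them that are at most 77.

Suppose k of them are at most 77. Those contribute at most 77 each and the rest at most 219 each.
So the total is at most 77k + 219(9 − k) = 1971 − 142k. This must still be ≥ 1734, so k ≤ 1.
k = 1 is achieved by 1 value at 77 and 8 at 219, total 1829; lower one of the 219's by 95 (still > 77) to reach 1734.

1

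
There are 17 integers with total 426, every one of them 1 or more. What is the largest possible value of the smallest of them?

25

The average is 426/17 < 26, so some value is ≤ 25.
Taking 16 copies of 25 and 1 copy of 26 gives exactly 426, so 25 is attained.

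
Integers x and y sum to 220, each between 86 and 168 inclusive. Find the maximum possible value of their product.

12100

With x + y fixed, xy peaks when the two are closest together.
Taking x = 110 and y = 110 (both in [86, 168]) gives xy = 12100.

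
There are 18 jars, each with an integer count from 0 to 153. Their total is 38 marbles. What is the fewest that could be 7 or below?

14

If only k of them are at most 7, the other 18 − k are at least 8, so the total is at least (18 − k)·8 + k·0.
This is ≤ 38, so (18 − k)·8 + 0k ≤ 38, which gives k ≥ 14.
Exactly 14 works: 14 values at 0 and 4 at 8 total 32; raise one of the low values by 6 (still ≤ 7) to hit 38.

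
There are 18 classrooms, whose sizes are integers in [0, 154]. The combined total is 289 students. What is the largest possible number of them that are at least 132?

2

If k of the values are ≥ 132, the total is ≥ 132k + 0(18 − k).
Setting 132k + 0(18 − k) ≤ 289 gives 132k ≤ 289, so k ≤ 2.
k = 2 is achieved by 2 values at 132 and 16 at 0, total 264; add 25 to one value (staying below 132) to reach 289.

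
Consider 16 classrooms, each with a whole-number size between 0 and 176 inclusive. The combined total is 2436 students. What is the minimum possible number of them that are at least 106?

Each value short of 106 is at most 105, costing at least 176 − 105 = 71 against the maximum total of 2816.
We can afford to lose at most 2816 − 2436 = 380, so at most ⌊380/71⌋ = 5 fall short, and at least 11 are ≥ 106.
Exactly 11 works: 11 values at 176 and 5 at 105 total 2461; lower one of the high values by 25 (still ≥ 106) to hit 2436.

11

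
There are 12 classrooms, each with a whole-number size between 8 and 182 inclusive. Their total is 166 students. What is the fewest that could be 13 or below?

1

Each value above 13 is at least 14, contributing at least 14 − 8 = 6 above the floor 8.
The sum exceeds the floor total 96 by 70, so at most ⌊70/6⌋ = 11 exceed 13, and at least 1 are ≤ 13.
Exactly 1 works: 1 value at 8 and 11 at 14 total 162; raise one of the low values by 4 (still ≤ 13) to hit 166.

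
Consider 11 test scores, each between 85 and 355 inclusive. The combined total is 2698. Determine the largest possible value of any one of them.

355

To make one score as large as possible, make the other 10 as small as possible.
The other 10 contribute at least 10 × 85 = 850, leaving at most 2698 − 850 = 1848.
But each score is capped at 355, so the maximum is 355.
Achievable: one at 355 and the other 10 totalling 2343, which fits since 10 × 85 ≤ 2343 ≤ 10 × 355.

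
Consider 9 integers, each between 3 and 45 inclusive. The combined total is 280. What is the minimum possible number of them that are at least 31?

1

Each value short of 31 is at most 30, costing at least 45 − 30 = 15 against the maximum total of 405.
We can afford to lose at most 405 − 280 = 125, so at most ⌊125/15⌋ = 8 fall short, and at least 1 are ≥ 31.
Exactly 1 works: 1 value at 45 and 8 at 30 total 285; lower one of the high values by 5 (still ≥ 31) to hit 280.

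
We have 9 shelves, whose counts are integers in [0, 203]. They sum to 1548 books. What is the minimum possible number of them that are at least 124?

6

If only k of them are at least 124, the other 9 − k are at most 123, so the total is at most k·203 + (9 − k)·123.
This must reach 1548, so k·203 + (9 − k)·123 ≥ 1548, giving k ≥ 6.
Exactly 6 works: 6 values at 203 and 3 at 123 total 1587; lower one of the high values by 39 (still ≥ 124) to hit 1548.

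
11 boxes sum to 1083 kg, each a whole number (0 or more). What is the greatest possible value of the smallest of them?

98

The average is 1083/11 < 99, so some value is ≤ 98.
Achievable: 6 of them at 98 and 5 at 99 total 1083.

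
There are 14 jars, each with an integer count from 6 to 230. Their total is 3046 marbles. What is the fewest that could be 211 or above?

Suppose at most 14 − j of them reach 211; then j values are ≤ 210 and the rest ≤ 230.
The total is then ≤ 210·j + 230·(14 − j) = 3220 − 20j. For this to be ≥ 3046 we need j ≤ 8, so at least 14 − 8 = 6 must reach 211.
Exactly 6 works: 6 values at 230 and 8 at 210 total 3060; lower one of the high values by 14 (still ≥ 211) to hit 3046.

6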